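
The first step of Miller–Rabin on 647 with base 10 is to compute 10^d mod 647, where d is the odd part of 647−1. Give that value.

647 − 1 = 646 = 2^1 · 323, so d = 323.
10^1 ≡ 10 (mod 647)
10^2 ≡ 10^2 = 100 ≡ 100 (mod 647)
10^4 ≡ 100^2 = 10000 ≡ 295 (mod 647)
10^8 ≡ 295^2 = 87025 ≡ 327 (mod 647)
10^16 ≡ 327^2 = 106929 ≡ 174 (mod 647)
10^32 ≡ 174^2 = 30276 ≡ 514 (mod 647)
10^64 ≡ 514^2 = 264196 ≡ 220 (mod 647)
10^128 ≡ 220^2 = 48400 ≡ 522 (mod 647)
10^256 ≡ 522^2 = 272484 ≡ 97 (mod 647)
323 = 256 + 64 + 2 + 1 in binary powers of 2.
So 10^323 ≡ 97 · 220 · 100 · 10 ≡ 646 (mod 647).
Since 10^d ≡ 646 (mod 647), base 10 does not prove 647 composite.

646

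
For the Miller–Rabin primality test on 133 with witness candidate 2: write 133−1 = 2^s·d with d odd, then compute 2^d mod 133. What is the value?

50

133 − 1 = 132 = 2^2 · 33, so d = 33.
2^1 ≡ 2 (mod 133)
2^2 ≡ 2^2 = 4 ≡ 4 (mod 133)
2^4 ≡ 4^2 = 16 ≡ 16 (mod 133)
2^8 ≡ 16^2 = 256 ≡ 123 (mod 133)
2^16 ≡ 123^2 = 15129 ≡ 100 (mod 133)
2^32 ≡ 100^2 = 10000 ≡ 25 (mod 133)
33 = 32 + 1 in binary powers of 2.
So 2^33 ≡ 25 · 2 ≡ 50 (mod 133).
Squaring chain: 50 → 106; never reaches −1, so base 2 is a Miller–Rabin witness that 133 is composite.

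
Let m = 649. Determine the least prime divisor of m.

11

649 is odd.
Digit sum 19, not divisible by 3.
Ends in 9: not divisible by 5.
7: 649 = 7·92 + 5
11: 649 = 11·59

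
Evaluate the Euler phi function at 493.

Factor: 493 = 17 · 29.
φ(493) = (17−1) · (29−1) = 16 · 28 = 448.

448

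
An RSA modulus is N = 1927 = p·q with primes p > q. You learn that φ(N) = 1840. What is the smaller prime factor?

41

φ(n) = (p−1)(q−1) = n − (p+q) + 1, so p + q = 1927 − 1840 + 1 = 88.
p and q are the roots of t² − 88t + 1927 = 0.
Discriminant: 88² − 4·1927 = 7744 − 7708 = 36; √36 = 6.
q = (88 − 6)/2 = 41, p = (88 + 6)/2 = 47.
Check: 41 · 47 = 1927.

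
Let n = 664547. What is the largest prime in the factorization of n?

664547 = 13 · 51119
51119 = 17 · 3007
3007 = 31 · 97
97 is prime.
So 664547 = 13 · 17 · 31 · 97; the largest prime factor is 97.

97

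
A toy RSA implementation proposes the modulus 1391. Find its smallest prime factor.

13

1391 is odd.
Digit sum 14, not divisible by 3.
Ends in 1: not divisible by 5.
7: 1391 = 7·198 + 5
11: 1391 = 11·126 + 5
13: 1391 = 13·107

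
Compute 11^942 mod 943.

453

11^1 ≡ 11 (mod 943)
11^2 ≡ 11^2 = 121 ≡ 121 (mod 943)
11^4 ≡ 121^2 = 14641 ≡ 496 (mod 943)
11^8 ≡ 496^2 = 246016 ≡ 836 (mod 943)
11^16 ≡ 836^2 = 698896 ≡ 133 (mod 943)
11^32 ≡ 133^2 = 17689 ≡ 715 (mod 943)
11^64 ≡ 715^2 = 511225 ≡ 119 (mod 943)
11^128 ≡ 119^2 = 14161 ≡ 16 (mod 943)
11^256 ≡ 16^2 = 256 ≡ 256 (mod 943)
11^512 ≡ 256^2 = 65536 ≡ 469 (mod 943)
942 = 512 + 256 + 128 + 32 + 8 + 4 + 2 in binary powers of 2.
So 11^942 ≡ 469 · 256 · 16 · 715 · 836 · 496 · 121 ≡ 453 (mod 943).
Since 453 ≠ 1, base 11 is a Fermat witness: 943 is composite.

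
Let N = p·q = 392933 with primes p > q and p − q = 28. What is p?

641

Since p = q + 28, we have 392933 = q(q + 28), so q² + 28q − 392933 = 0.
Discriminant: 28² + 4·392933 = 784 + 1571732 = 1572516; √1572516 = 1254.
q = (−28 + 1254)/2 = 613, and p = q + 28 = 641.
Check: 613 · 641 = 392933.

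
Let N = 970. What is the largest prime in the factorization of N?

970 = 2 · 485
485 = 5 · 97
97 is prime.
So 970 = 2 · 5 · 97; the largest prime factor is 97.

97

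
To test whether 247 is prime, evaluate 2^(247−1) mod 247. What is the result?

2^1 ≡ 2 (mod 247)
2^2 ≡ 2^2 = 4 ≡ 4 (mod 247)
2^4 ≡ 4^2 = 16 ≡ 16 (mod 247)
2^8 ≡ 16^2 = 256 ≡ 9 (mod 247)
2^16 ≡ 9^2 = 81 ≡ 81 (mod 247)
2^32 ≡ 81^2 = 6561 ≡ 139 (mod 247)
2^64 ≡ 139^2 = 19321 ≡ 55 (mod 247)
2^128 ≡ 55^2 = 3025 ≡ 61 (mod 247)
246 = 128 + 64 + 32 + 16 + 4 + 2 in binary powers of 2.
So 2^246 ≡ 61 · 55 · 139 · 81 · 16 · 4 ≡ 220 (mod 247).
Since 220 ≠ 1, base 2 is a Fermat witness: 247 is composite.

220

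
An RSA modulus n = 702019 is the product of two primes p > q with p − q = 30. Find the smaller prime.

Since p = q + 30, we have 702019 = q(q + 30), so q² + 30q − 702019 = 0.
Discriminant: 30² + 4·702019 = 900 + 2808076 = 2808976; √2808976 = 1676.
q = (−30 + 1676)/2 = 823, and p = q + 30 = 853.
Check: 823 · 853 = 702019.

823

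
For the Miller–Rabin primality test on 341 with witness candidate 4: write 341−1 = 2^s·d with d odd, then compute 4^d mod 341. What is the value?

341 − 1 = 340 = 2^2 · 85, so d = 85.
4^1 ≡ 4 (mod 341)
4^2 ≡ 4^2 = 16 ≡ 16 (mod 341)
4^4 ≡ 16^2 = 256 ≡ 256 (mod 341)
4^8 ≡ 256^2 = 65536 ≡ 64 (mod 341)
4^16 ≡ 64^2 = 4096 ≡ 4 (mod 341)
4^32 ≡ 4^2 = 16 ≡ 16 (mod 341)
4^64 ≡ 16^2 = 256 ≡ 256 (mod 341)
85 = 64 + 16 + 4 + 1 in binary powers of 2.
So 4^85 ≡ 256 · 4 · 256 · 4 ≡ 1 (mod 341).
Since 4^d ≡ 1 (mod 341), base 4 does not prove 341 composite.

1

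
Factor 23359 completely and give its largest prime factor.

23359 = 7 · 3337
3337 = 47 · 71
71 is prime.
So 23359 = 7 · 47 · 71; the largest prime factor is 71.

71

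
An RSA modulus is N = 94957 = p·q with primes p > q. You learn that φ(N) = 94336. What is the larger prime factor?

φ(n) = (p−1)(q−1) = n − (p+q) + 1, so p + q = 94957 − 94336 + 1 = 622.
p and q are the roots of t² − 622t + 94957 = 0.
Discriminant: 622² − 4·94957 = 386884 − 379828 = 7056; √7056 = 84.
q = (622 − 84)/2 = 269, p = (622 + 84)/2 = 353.
Check: 269 · 353 = 94957.

353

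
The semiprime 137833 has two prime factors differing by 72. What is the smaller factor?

337

Since p = q + 72, we have 137833 = q(q + 72), so q² + 72q − 137833 = 0.
Discriminant: 72² + 4·137833 = 5184 + 551332 = 556516; √556516 = 746.
q = (−72 + 746)/2 = 337, and p = q + 72 = 409.
Check: 337 · 409 = 137833.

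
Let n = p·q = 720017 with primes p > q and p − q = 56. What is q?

821

Since p = q + 56, we have 720017 = q(q + 56), so q² + 56q − 720017 = 0.
Discriminant: 56² + 4·720017 = 3136 + 2880068 = 2883204; √2883204 = 1698.
q = (−56 + 1698)/2 = 821, and p = q + 56 = 877.
Check: 821 · 877 = 720017.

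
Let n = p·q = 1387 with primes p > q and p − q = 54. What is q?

19

Since p = q + 54, we have 1387 = q(q + 54), so q² + 54q − 1387 = 0.
Discriminant: 54² + 4·1387 = 2916 + 5548 = 8464; √8464 = 92.
q = (−54 + 92)/2 = 19, and p = q + 54 = 73.
Check: 19 · 73 = 1387.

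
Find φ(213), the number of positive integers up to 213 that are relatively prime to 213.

Factor: 213 = 3 · 71.
φ(213) = (3−1) · (71−1) = 2 · 70 = 140.

140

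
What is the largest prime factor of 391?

391 = 17 · 23
23 is prime.
So 391 = 17 · 23; the largest prime factor is 23.

23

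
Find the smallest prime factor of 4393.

23

4393 is odd.
Digit sum 19, not divisible by 3.
Ends in 3: not divisible by 5.
7: 4393 = 7·627 + 4
11: 4393 = 11·399 + 4
13: 4393 = 13·337 + 12
17: 4393 = 17·258 + 7
19: 4393 = 19·231 + 4
23: 4393 = 23·191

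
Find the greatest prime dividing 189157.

83

189157 = 43 · 4399
4399 = 53 · 83
83 is prime.
So 189157 = 43 · 53 · 83; the largest prime factor is 83.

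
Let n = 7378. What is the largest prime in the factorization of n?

31

7378 = 2 · 3689
3689 = 7 · 527
527 = 17 · 31
31 is prime.
So 7378 = 2 · 7 · 17 · 31; the largest prime factor is 31.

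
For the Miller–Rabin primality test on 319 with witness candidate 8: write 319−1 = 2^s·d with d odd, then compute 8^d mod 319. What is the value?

319 − 1 = 318 = 2^1 · 159, so d = 159.
8^1 ≡ 8 (mod 319)
8^2 ≡ 8^2 = 64 ≡ 64 (mod 319)
8^4 ≡ 64^2 = 4096 ≡ 268 (mod 319)
8^8 ≡ 268^2 = 71824 ≡ 49 (mod 319)
8^16 ≡ 49^2 = 2401 ≡ 168 (mod 319)
8^32 ≡ 168^2 = 28224 ≡ 152 (mod 319)
8^64 ≡ 152^2 = 23104 ≡ 136 (mod 319)
8^128 ≡ 136^2 = 18496 ≡ 313 (mod 319)
159 = 128 + 16 + 8 + 4 + 2 + 1 in binary powers of 2.
So 8^159 ≡ 313 · 168 · 49 · 268 · 64 · 8 ≡ 205 (mod 319).
Squaring chain: 205; never reaches −1, so base 8 is a Miller–Rabin witness that 319 is composite.

205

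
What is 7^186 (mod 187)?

70

7^1 ≡ 7 (mod 187)
7^2 ≡ 7^2 = 49 ≡ 49 (mod 187)
7^4 ≡ 49^2 = 2401 ≡ 157 (mod 187)
7^8 ≡ 157^2 = 24649 ≡ 152 (mod 187)
7^16 ≡ 152^2 = 23104 ≡ 103 (mod 187)
7^32 ≡ 103^2 = 10609 ≡ 137 (mod 187)
7^64 ≡ 137^2 = 18769 ≡ 69 (mod 187)
7^128 ≡ 69^2 = 4761 ≡ 86 (mod 187)
186 = 128 + 32 + 16 + 8 + 2 in binary powers of 2.
So 7^186 ≡ 86 · 137 · 103 · 152 · 49 ≡ 70 (mod 187).
Since 70 ≠ 1, base 7 is a Fermat witness: 187 is composite.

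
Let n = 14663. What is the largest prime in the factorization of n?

43

14663 = 11 · 1333
1333 = 31 · 43
43 is prime.
So 14663 = 11 · 31 · 43; the largest prime factor is 43.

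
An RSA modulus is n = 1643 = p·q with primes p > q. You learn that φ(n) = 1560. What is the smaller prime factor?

31

φ(n) = (p−1)(q−1) = n − (p+q) + 1, so p + q = 1643 − 1560 + 1 = 84.
p and q are the roots of t² − 84t + 1643 = 0.
Discriminant: 84² − 4·1643 = 7056 − 6572 = 484; √484 = 22.
q = (84 − 22)/2 = 31, p = (84 + 22)/2 = 53.
Check: 31 · 53 = 1643.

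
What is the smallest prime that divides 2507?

2507 is odd.
Digit sum 14, not divisible by 3.
Ends in 7: not divisible by 5.
7: 2507 = 7·358 + 1
11: 2507 = 11·227 + 10
13: 2507 = 13·192 + 11
17: 2507 = 17·147 + 8
19: 2507 = 19·131 + 18
23: 2507 = 23·109

23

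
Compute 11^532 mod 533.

146

11^1 ≡ 11 (mod 533)
11^2 ≡ 11^2 = 121 ≡ 121 (mod 533)
11^4 ≡ 121^2 = 14641 ≡ 250 (mod 533)
11^8 ≡ 250^2 = 62500 ≡ 139 (mod 533)
11^16 ≡ 139^2 = 19321 ≡ 133 (mod 533)
11^32 ≡ 133^2 = 17689 ≡ 100 (mod 533)
11^64 ≡ 100^2 = 10000 ≡ 406 (mod 533)
11^128 ≡ 406^2 = 164836 ≡ 139 (mod 533)
11^256 ≡ 139^2 = 19321 ≡ 133 (mod 533)
11^512 ≡ 133^2 = 17689 ≡ 100 (mod 533)
532 = 512 + 16 + 4 in binary powers of 2.
So 11^532 ≡ 100 · 133 · 250 ≡ 146 (mod 533).
Since 146 ≠ 1, base 11 is a Fermat witness: 533 is composite.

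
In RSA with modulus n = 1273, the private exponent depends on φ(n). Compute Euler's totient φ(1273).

1188

Factor: 1273 = 19 · 67.
φ(1273) = (19−1) · (67−1) = 18 · 66 = 1188.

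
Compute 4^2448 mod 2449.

808

4^1 ≡ 4 (mod 2449)
4^2 ≡ 4^2 = 16 ≡ 16 (mod 2449)
4^4 ≡ 16^2 = 256 ≡ 256 (mod 2449)
4^8 ≡ 256^2 = 65536 ≡ 1862 (mod 2449)
4^16 ≡ 1862^2 = 3467044 ≡ 1709 (mod 2449)
4^32 ≡ 1709^2 = 2920681 ≡ 1473 (mod 2449)
4^64 ≡ 1473^2 = 2169729 ≡ 2364 (mod 2449)
4^128 ≡ 2364^2 = 5588496 ≡ 2327 (mod 2449)
4^256 ≡ 2327^2 = 5414929 ≡ 190 (mod 2449)
4^512 ≡ 190^2 = 36100 ≡ 1814 (mod 2449)
4^1024 ≡ 1814^2 = 3290596 ≡ 1589 (mod 2449)
4^2048 ≡ 1589^2 = 2524921 ≡ 2 (mod 2449)
2448 = 2048 + 256 + 128 + 16 in binary powers of 2.
So 4^2448 ≡ 2 · 190 · 2327 · 1709 ≡ 808 (mod 2449).
Since 808 ≠ 1, base 4 is a Fermat witness: 2449 is composite.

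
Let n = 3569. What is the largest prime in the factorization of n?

83

3569 = 43 · 83
83 is prime.
So 3569 = 43 · 83; the largest prime factor is 83.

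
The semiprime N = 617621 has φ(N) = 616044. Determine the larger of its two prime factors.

φ(n) = (p−1)(q−1) = n − (p+q) + 1, so p + q = 617621 − 616044 + 1 = 1578.
p and q are the roots of t² − 1578t + 617621 = 0.
Discriminant: 1578² − 4·617621 = 2490084 − 2470484 = 19600; √19600 = 140.
q = (1578 − 140)/2 = 719, p = (1578 + 140)/2 = 859.
Check: 719 · 859 = 617621.

859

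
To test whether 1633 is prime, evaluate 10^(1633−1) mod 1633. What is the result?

10^1 ≡ 10 (mod 1633)
10^2 ≡ 10^2 = 100 ≡ 100 (mod 1633)
10^4 ≡ 100^2 = 10000 ≡ 202 (mod 1633)
10^8 ≡ 202^2 = 40804 ≡ 1612 (mod 1633)
10^16 ≡ 1612^2 = 2598544 ≡ 441 (mod 1633)
10^32 ≡ 441^2 = 194481 ≡ 154 (mod 1633)
10^64 ≡ 154^2 = 23716 ≡ 854 (mod 1633)
10^128 ≡ 854^2 = 729316 ≡ 998 (mod 1633)
10^256 ≡ 998^2 = 996004 ≡ 1507 (mod 1633)
10^512 ≡ 1507^2 = 2271049 ≡ 1179 (mod 1633)
10^1024 ≡ 1179^2 = 1390041 ≡ 358 (mod 1633)
1632 = 1024 + 512 + 64 + 32 in binary powers of 2.
So 10^1632 ≡ 358 · 1179 · 854 · 154 ≡ 1605 (mod 1633).
Since 1605 ≠ 1, base 10 is a Fermat witness: 1633 is composite.

1605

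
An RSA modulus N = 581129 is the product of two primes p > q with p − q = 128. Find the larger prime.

829

Since p = q + 128, we have 581129 = q(q + 128), so q² + 128q − 581129 = 0.
Discriminant: 128² + 4·581129 = 16384 + 2324516 = 2340900; √2340900 = 1530.
q = (−128 + 1530)/2 = 701, and p = q + 128 = 829.
Check: 701 · 829 = 581129.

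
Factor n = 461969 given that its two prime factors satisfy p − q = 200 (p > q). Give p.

787

Since p = q + 200, we have 461969 = q(q + 200), so q² + 200q − 461969 = 0.
Discriminant: 200² + 4·461969 = 40000 + 1847876 = 1887876; √1887876 = 1374.
q = (−200 + 1374)/2 = 587, and p = q + 200 = 787.
Check: 587 · 787 = 461969.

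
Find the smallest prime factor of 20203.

20203 is odd.
Digit sum 7, not divisible by 3.
Ends in 3: not divisible by 5.
7: 20203 = 7·2886 + 1
11: 20203 = 11·1836 + 7
13: 20203 = 13·1554 + 1
17: 20203 = 17·1188 + 7
19: 20203 = 19·1063 + 6
23: 20203 = 23·878 + 9
29: 20203 = 29·696 + 19
31: 20203 = 31·651 + 22
37: 20203 = 37·546 + 1
41: 20203 = 41·492 + 31
43: 20203 = 43·469 + 36
47: 20203 = 47·429 + 40
53: 20203 = 53·381 + 10
59: 20203 = 59·342 + 25
61: 20203 = 61·331 + 12
67: 20203 = 67·301 + 36
71: 20203 = 71·284 + 39
73: 20203 = 73·276 + 55
79: 20203 = 79·255 + 58
83: 20203 = 83·243 + 34
89: 20203 = 89·227

89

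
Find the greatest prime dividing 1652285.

1652285 = 5 · 330457
330457 = 47 · 7031
7031 = 79 · 89
89 is prime.
So 1652285 = 5 · 47 · 79 · 89; the largest prime factor is 89.

89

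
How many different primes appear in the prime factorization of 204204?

204204 = 2^2 · 51051
51051 = 3 · 17017
17017 = 7 · 2431
2431 = 11 · 221
221 = 13 · 17
204204 = 2^2 · 3 · 7 · 11 · 13 · 17, which has 6 distinct prime factors.

6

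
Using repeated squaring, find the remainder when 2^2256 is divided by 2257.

2193

2^1 ≡ 2 (mod 2257)
2^2 ≡ 2^2 = 4 ≡ 4 (mod 2257)
2^4 ≡ 4^2 = 16 ≡ 16 (mod 2257)
2^8 ≡ 16^2 = 256 ≡ 256 (mod 2257)
2^16 ≡ 256^2 = 65536 ≡ 83 (mod 2257)
2^32 ≡ 83^2 = 6889 ≡ 118 (mod 2257)
2^64 ≡ 118^2 = 13924 ≡ 382 (mod 2257)
2^128 ≡ 382^2 = 145924 ≡ 1476 (mod 2257)
2^256 ≡ 1476^2 = 2178576 ≡ 571 (mod 2257)
2^512 ≡ 571^2 = 326041 ≡ 1033 (mod 2257)
2^1024 ≡ 1033^2 = 1067089 ≡ 1785 (mod 2257)
2^2048 ≡ 1785^2 = 3186225 ≡ 1598 (mod 2257)
2256 = 2048 + 128 + 64 + 16 in binary powers of 2.
So 2^2256 ≡ 1598 · 1476 · 382 · 83 ≡ 2193 (mod 2257).
Since 2193 ≠ 1, base 2 is a Fermat witness: 2257 is composite.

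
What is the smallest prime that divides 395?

395 is odd.
Digit sum 17, not divisible by 3.
Ends in 5: divisible by 5.

5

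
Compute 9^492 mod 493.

9^1 ≡ 9 (mod 493)
9^2 ≡ 9^2 = 81 ≡ 81 (mod 493)
9^4 ≡ 81^2 = 6561 ≡ 152 (mod 493)
9^8 ≡ 152^2 = 23104 ≡ 426 (mod 493)
9^16 ≡ 426^2 = 181476 ≡ 52 (mod 493)
9^32 ≡ 52^2 = 2704 ≡ 239 (mod 493)
9^64 ≡ 239^2 = 57121 ≡ 426 (mod 493)
9^128 ≡ 426^2 = 181476 ≡ 52 (mod 493)
9^256 ≡ 52^2 = 2704 ≡ 239 (mod 493)
492 = 256 + 128 + 64 + 32 + 8 + 4 in binary powers of 2.
So 9^492 ≡ 239 · 52 · 426 · 239 · 426 · 152 ≡ 458 (mod 493).
Since 458 ≠ 1, base 9 is a Fermat witness: 493 is composite.

458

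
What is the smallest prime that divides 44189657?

89

44189657 is odd.
Digit sum 44, not divisible by 3.
Ends in 7: not divisible by 5.
7: 44189657 = 7·6312808 + 1
11: 44189657 = 11·4017241 + 6
13: 44189657 = 13·3399204 + 5
17: 44189657 = 17·2599391 + 10
19: 44189657 = 19·2325771 + 8
23: 44189657 = 23·1921289 + 10
29: 44189657 = 29·1523781 + 8
31: 44189657 = 31·1425472 + 25
37: 44189657 = 37·1194315 + 2
41: 44189657 = 41·1077796 + 21
43: 44189657 = 43·1027666 + 19
47: 44189657 = 47·940205 + 22
53: 44189657 = 53·833767 + 6
59: 44189657 = 59·748977 + 14
61: 44189657 = 61·724420 + 37
67: 44189657 = 67·659547 + 8
71: 44189657 = 71·622389 + 38
73: 44189657 = 73·605337 + 56
79: 44189657 = 79·559362 + 59
83: 44189657 = 83·532405 + 42
89: 44189657 = 89·496513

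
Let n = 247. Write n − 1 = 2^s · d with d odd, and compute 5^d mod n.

247 − 1 = 246 = 2^1 · 123, so d = 123.
5^1 ≡ 5 (mod 247)
5^2 ≡ 5^2 = 25 ≡ 25 (mod 247)
5^4 ≡ 25^2 = 625 ≡ 131 (mod 247)
5^8 ≡ 131^2 = 17161 ≡ 118 (mod 247)
5^16 ≡ 118^2 = 13924 ≡ 92 (mod 247)
5^32 ≡ 92^2 = 8464 ≡ 66 (mod 247)
5^64 ≡ 66^2 = 4356 ≡ 157 (mod 247)
123 = 64 + 32 + 16 + 8 + 2 + 1 in binary powers of 2.
So 5^123 ≡ 157 · 66 · 92 · 118 · 25 · 5 ≡ 216 (mod 247).
Squaring chain: 216; never reaches −1, so base 5 is a Miller–Rabin witness that 247 is composite.

216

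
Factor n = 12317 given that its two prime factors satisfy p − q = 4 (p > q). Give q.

109

Since p = q + 4, we have 12317 = q(q + 4), so q² + 4q − 12317 = 0.
Discriminant: 4² + 4·12317 = 16 + 49268 = 49284; √49284 = 222.
q = (−4 + 222)/2 = 109, and p = q + 4 = 113.
Check: 109 · 113 = 12317.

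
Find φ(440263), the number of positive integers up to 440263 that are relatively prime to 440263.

Factor: 440263 = 37 · 73 · 163.
φ(440263) = (37−1) · (73−1) · (163−1) = 36 · 72 · 162 = 419904.

419904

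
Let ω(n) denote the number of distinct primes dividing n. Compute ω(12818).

12818 = 2 · 6409
6409 = 13 · 493
493 = 17 · 29
12818 = 2 · 13 · 17 · 29, which has 4 distinct prime factors.

4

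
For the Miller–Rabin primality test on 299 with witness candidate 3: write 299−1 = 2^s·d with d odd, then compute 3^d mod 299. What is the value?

299 − 1 = 298 = 2^1 · 149, so d = 149.
3^1 ≡ 3 (mod 299)
3^2 ≡ 3^2 = 9 ≡ 9 (mod 299)
3^4 ≡ 9^2 = 81 ≡ 81 (mod 299)
3^8 ≡ 81^2 = 6561 ≡ 282 (mod 299)
3^16 ≡ 282^2 = 79524 ≡ 289 (mod 299)
3^32 ≡ 289^2 = 83521 ≡ 100 (mod 299)
3^64 ≡ 100^2 = 10000 ≡ 133 (mod 299)
3^128 ≡ 133^2 = 17689 ≡ 48 (mod 299)
149 = 128 + 16 + 4 + 1 in binary powers of 2.
So 3^149 ≡ 48 · 289 · 81 · 3 ≡ 269 (mod 299).
Squaring chain: 269; never reaches −1, so base 3 is a Miller–Rabin witness that 299 is composite.

269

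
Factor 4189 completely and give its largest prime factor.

4189 = 59 · 71
71 is prime.
So 4189 = 59 · 71; the largest prime factor is 71.

71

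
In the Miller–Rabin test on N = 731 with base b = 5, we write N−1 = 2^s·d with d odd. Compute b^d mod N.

632

731 − 1 = 730 = 2^1 · 365, so d = 365.
5^1 ≡ 5 (mod 731)
5^2 ≡ 5^2 = 25 ≡ 25 (mod 731)
5^4 ≡ 25^2 = 625 ≡ 625 (mod 731)
5^8 ≡ 625^2 = 390625 ≡ 271 (mod 731)
5^16 ≡ 271^2 = 73441 ≡ 341 (mod 731)
5^32 ≡ 341^2 = 116281 ≡ 52 (mod 731)
5^64 ≡ 52^2 = 2704 ≡ 511 (mod 731)
5^128 ≡ 511^2 = 261121 ≡ 154 (mod 731)
5^256 ≡ 154^2 = 23716 ≡ 324 (mod 731)
365 = 256 + 64 + 32 + 8 + 4 + 1 in binary powers of 2.
So 5^365 ≡ 324 · 511 · 52 · 271 · 625 · 5 ≡ 632 (mod 731).
Squaring chain: 632; never reaches −1, so base 5 is a Miller–Rabin witness that 731 is composite.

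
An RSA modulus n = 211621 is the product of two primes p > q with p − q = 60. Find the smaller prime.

431

Since p = q + 60, we have 211621 = q(q + 60), so q² + 60q − 211621 = 0.
Discriminant: 60² + 4·211621 = 3600 + 846484 = 850084; √850084 = 922.
q = (−60 + 922)/2 = 431, and p = q + 60 = 491.
Check: 431 · 491 = 211621.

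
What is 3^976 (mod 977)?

3^1 ≡ 3 (mod 977)
3^2 ≡ 3^2 = 9 ≡ 9 (mod 977)
3^4 ≡ 9^2 = 81 ≡ 81 (mod 977)
3^8 ≡ 81^2 = 6561 ≡ 699 (mod 977)
3^16 ≡ 699^2 = 488601 ≡ 101 (mod 977)
3^32 ≡ 101^2 = 10201 ≡ 431 (mod 977)
3^64 ≡ 431^2 = 185761 ≡ 131 (mod 977)
3^128 ≡ 131^2 = 17161 ≡ 552 (mod 977)
3^256 ≡ 552^2 = 304704 ≡ 857 (mod 977)
3^512 ≡ 857^2 = 734449 ≡ 722 (mod 977)
976 = 512 + 256 + 128 + 64 + 16 in binary powers of 2.
So 3^976 ≡ 722 · 857 · 552 · 131 · 101 ≡ 1 (mod 977).
Since the result is 1, base 3 gives no evidence that 977 is composite.

1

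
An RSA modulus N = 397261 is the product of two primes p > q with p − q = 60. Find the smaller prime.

601

Since p = q + 60, we have 397261 = q(q + 60), so q² + 60q − 397261 = 0.
Discriminant: 60² + 4·397261 = 3600 + 1589044 = 1592644; √1592644 = 1262.
q = (−60 + 1262)/2 = 601, and p = q + 60 = 661.
Check: 601 · 661 = 397261.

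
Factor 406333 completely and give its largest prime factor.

97

406333 = 59 · 6887
6887 = 71 · 97
97 is prime.
So 406333 = 59 · 71 · 97; the largest prime factor is 97.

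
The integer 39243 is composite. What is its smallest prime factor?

39243 is odd.
Digit sum 21, divisible by 3.

3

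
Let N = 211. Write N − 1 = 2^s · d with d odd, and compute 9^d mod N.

1

211 − 1 = 210 = 2^1 · 105, so d = 105.
9^1 ≡ 9 (mod 211)
9^2 ≡ 9^2 = 81 ≡ 81 (mod 211)
9^4 ≡ 81^2 = 6561 ≡ 20 (mod 211)
9^8 ≡ 20^2 = 400 ≡ 189 (mod 211)
9^16 ≡ 189^2 = 35721 ≡ 62 (mod 211)
9^32 ≡ 62^2 = 3844 ≡ 46 (mod 211)
9^64 ≡ 46^2 = 2116 ≡ 6 (mod 211)
105 = 64 + 32 + 8 + 1 in binary powers of 2.
So 9^105 ≡ 6 · 46 · 189 · 9 ≡ 1 (mod 211).
Since 9^d ≡ 1 (mod 211), base 9 does not prove 211 composite.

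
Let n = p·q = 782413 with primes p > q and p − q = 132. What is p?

953

Since p = q + 132, we have 782413 = q(q + 132), so q² + 132q − 782413 = 0.
Discriminant: 132² + 4·782413 = 17424 + 3129652 = 3147076; √3147076 = 1774.
q = (−132 + 1774)/2 = 821, and p = q + 132 = 953.
Check: 821 · 953 = 782413.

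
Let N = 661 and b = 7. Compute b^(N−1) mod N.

7^1 ≡ 7 (mod 661)
7^2 ≡ 7^2 = 49 ≡ 49 (mod 661)
7^4 ≡ 49^2 = 2401 ≡ 418 (mod 661)
7^8 ≡ 418^2 = 174724 ≡ 220 (mod 661)
7^16 ≡ 220^2 = 48400 ≡ 147 (mod 661)
7^32 ≡ 147^2 = 21609 ≡ 457 (mod 661)
7^64 ≡ 457^2 = 208849 ≡ 634 (mod 661)
7^128 ≡ 634^2 = 401956 ≡ 68 (mod 661)
7^256 ≡ 68^2 = 4624 ≡ 658 (mod 661)
7^512 ≡ 658^2 = 432964 ≡ 9 (mod 661)
660 = 512 + 128 + 16 + 4 in binary powers of 2.
So 7^660 ≡ 9 · 68 · 147 · 418 ≡ 1 (mod 661).
Since the result is 1, base 7 gives no evidence that 661 is composite.

1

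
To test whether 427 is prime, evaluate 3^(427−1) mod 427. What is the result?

302

3^1 ≡ 3 (mod 427)
3^2 ≡ 3^2 = 9 ≡ 9 (mod 427)
3^4 ≡ 9^2 = 81 ≡ 81 (mod 427)
3^8 ≡ 81^2 = 6561 ≡ 156 (mod 427)
3^16 ≡ 156^2 = 24336 ≡ 424 (mod 427)
3^32 ≡ 424^2 = 179776 ≡ 9 (mod 427)
3^64 ≡ 9^2 = 81 ≡ 81 (mod 427)
3^128 ≡ 81^2 = 6561 ≡ 156 (mod 427)
3^256 ≡ 156^2 = 24336 ≡ 424 (mod 427)
426 = 256 + 128 + 32 + 8 + 2 in binary powers of 2.
So 3^426 ≡ 424 · 156 · 9 · 156 · 9 ≡ 302 (mod 427).
Since 302 ≠ 1, base 3 is a Fermat witness: 427 is composite.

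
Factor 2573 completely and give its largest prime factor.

83

2573 = 31 · 83
83 is prime.
So 2573 = 31 · 83; the largest prime factor is 83.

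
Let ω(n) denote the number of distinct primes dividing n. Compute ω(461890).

461890 = 2 · 230945
230945 = 5 · 46189
46189 = 11 · 4199
4199 = 13 · 323
323 = 17 · 19
461890 = 2 · 5 · 11 · 13 · 17 · 19, which has 6 distinct prime factors.

6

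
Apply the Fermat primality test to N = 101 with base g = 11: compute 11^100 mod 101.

11^1 ≡ 11 (mod 101)
11^2 ≡ 11^2 = 121 ≡ 20 (mod 101)
11^4 ≡ 20^2 = 400 ≡ 97 (mod 101)
11^8 ≡ 97^2 = 9409 ≡ 16 (mod 101)
11^16 ≡ 16^2 = 256 ≡ 54 (mod 101)
11^32 ≡ 54^2 = 2916 ≡ 88 (mod 101)
11^64 ≡ 88^2 = 7744 ≡ 68 (mod 101)
100 = 64 + 32 + 4 in binary powers of 2.
So 11^100 ≡ 68 · 88 · 97 ≡ 1 (mod 101).
Since the result is 1, base 11 gives no evidence that 101 is composite.

1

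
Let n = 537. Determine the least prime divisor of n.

537 is odd.
Digit sum 15, divisible by 3.

3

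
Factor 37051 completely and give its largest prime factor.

37051 = 7 · 5293
5293 = 67 · 79
79 is prime.
So 37051 = 7 · 67 · 79; the largest prime factor is 79.

79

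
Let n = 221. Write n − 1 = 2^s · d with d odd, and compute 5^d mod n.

112

221 − 1 = 220 = 2^2 · 55, so d = 55.
5^1 ≡ 5 (mod 221)
5^2 ≡ 5^2 = 25 ≡ 25 (mod 221)
5^4 ≡ 25^2 = 625 ≡ 183 (mod 221)
5^8 ≡ 183^2 = 33489 ≡ 118 (mod 221)
5^16 ≡ 118^2 = 13924 ≡ 1 (mod 221)
5^32 ≡ 1^2 = 1 ≡ 1 (mod 221)
55 = 32 + 16 + 4 + 2 + 1 in binary powers of 2.
So 5^55 ≡ 1 · 1 · 183 · 25 · 5 ≡ 112 (mod 221).
Squaring chain: 112 → 168; never reaches −1, so base 5 is a Miller–Rabin witness that 221 is composite.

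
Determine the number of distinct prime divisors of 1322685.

6

1322685 = 3^2 · 146965
146965 = 5 · 29393
29393 = 7 · 4199
4199 = 13 · 323
323 = 17 · 19
1322685 = 3^2 · 5 · 7 · 13 · 17 · 19, which has 6 distinct prime factors.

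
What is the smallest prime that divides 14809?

59

14809 is odd.
Digit sum 22, not divisible by 3.
Ends in 9: not divisible by 5.
7: 14809 = 7·2115 + 4
11: 14809 = 11·1346 + 3
13: 14809 = 13·1139 + 2
17: 14809 = 17·871 + 2
19: 14809 = 19·779 + 8
23: 14809 = 23·643 + 20
29: 14809 = 29·510 + 19
31: 14809 = 31·477 + 22
37: 14809 = 37·400 + 9
41: 14809 = 41·361 + 8
43: 14809 = 43·344 + 17
47: 14809 = 47·315 + 4
53: 14809 = 53·279 + 22
59: 14809 = 59·251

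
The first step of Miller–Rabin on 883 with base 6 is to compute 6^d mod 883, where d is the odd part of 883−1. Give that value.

1

883 − 1 = 882 = 2^1 · 441, so d = 441.
6^1 ≡ 6 (mod 883)
6^2 ≡ 6^2 = 36 ≡ 36 (mod 883)
6^4 ≡ 36^2 = 1296 ≡ 413 (mod 883)
6^8 ≡ 413^2 = 170569 ≡ 150 (mod 883)
6^16 ≡ 150^2 = 22500 ≡ 425 (mod 883)
6^32 ≡ 425^2 = 180625 ≡ 493 (mod 883)
6^64 ≡ 493^2 = 243049 ≡ 224 (mod 883)
6^128 ≡ 224^2 = 50176 ≡ 728 (mod 883)
6^256 ≡ 728^2 = 529984 ≡ 184 (mod 883)
441 = 256 + 128 + 32 + 16 + 8 + 1 in binary powers of 2.
So 6^441 ≡ 184 · 728 · 493 · 425 · 150 · 6 ≡ 1 (mod 883).
Since 6^d ≡ 1 (mod 883), base 6 does not prove 883 composite.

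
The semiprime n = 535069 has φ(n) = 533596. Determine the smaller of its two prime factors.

647

φ(n) = (p−1)(q−1) = n − (p+q) + 1, so p + q = 535069 − 533596 + 1 = 1474.
p and q are the roots of t² − 1474t + 535069 = 0.
Discriminant: 1474² − 4·535069 = 2172676 − 2140276 = 32400; √32400 = 180.
q = (1474 − 180)/2 = 647, p = (1474 + 180)/2 = 827.
Check: 647 · 827 = 535069.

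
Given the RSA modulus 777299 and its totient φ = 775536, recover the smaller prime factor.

φ(n) = (p−1)(q−1) = n − (p+q) + 1, so p + q = 777299 − 775536 + 1 = 1764.
p and q are the roots of t² − 1764t + 777299 = 0.
Discriminant: 1764² − 4·777299 = 3111696 − 3109196 = 2500; √2500 = 50.
q = (1764 − 50)/2 = 857, p = (1764 + 50)/2 = 907.
Check: 857 · 907 = 777299.

857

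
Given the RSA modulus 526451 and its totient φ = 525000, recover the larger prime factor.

φ(n) = (p−1)(q−1) = n − (p+q) + 1, so p + q = 526451 − 525000 + 1 = 1452.
p and q are the roots of t² − 1452t + 526451 = 0.
Discriminant: 1452² − 4·526451 = 2108304 − 2105804 = 2500; √2500 = 50.
q = (1452 − 50)/2 = 701, p = (1452 + 50)/2 = 751.
Check: 701 · 751 = 526451.

751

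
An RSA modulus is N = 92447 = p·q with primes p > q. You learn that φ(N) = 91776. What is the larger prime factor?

479

φ(n) = (p−1)(q−1) = n − (p+q) + 1, so p + q = 92447 − 91776 + 1 = 672.
p and q are the roots of t² − 672t + 92447 = 0.
Discriminant: 672² − 4·92447 = 451584 − 369788 = 81796; √81796 = 286.
q = (672 − 286)/2 = 193, p = (672 + 286)/2 = 479.
Check: 193 · 479 = 92447.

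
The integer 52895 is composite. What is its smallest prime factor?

5

52895 is odd.
Digit sum 29, not divisible by 3.
Ends in 5: divisible by 5.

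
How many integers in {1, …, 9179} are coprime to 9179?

8976

Factor: 9179 = 67 · 137.
φ(9179) = (67−1) · (137−1) = 66 · 136 = 8976.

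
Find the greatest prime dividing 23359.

23359 = 7 · 3337
3337 = 47 · 71
71 is prime.
So 23359 = 7 · 47 · 71; the largest prime factor is 71.

71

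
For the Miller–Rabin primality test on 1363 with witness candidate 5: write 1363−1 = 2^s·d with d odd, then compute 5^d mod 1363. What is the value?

584

1363 − 1 = 1362 = 2^1 · 681, so d = 681.
5^1 ≡ 5 (mod 1363)
5^2 ≡ 5^2 = 25 ≡ 25 (mod 1363)
5^4 ≡ 25^2 = 625 ≡ 625 (mod 1363)
5^8 ≡ 625^2 = 390625 ≡ 807 (mod 1363)
5^16 ≡ 807^2 = 651249 ≡ 1098 (mod 1363)
5^32 ≡ 1098^2 = 1205604 ≡ 712 (mod 1363)
5^64 ≡ 712^2 = 506944 ≡ 1271 (mod 1363)
5^128 ≡ 1271^2 = 1615441 ≡ 286 (mod 1363)
5^256 ≡ 286^2 = 81796 ≡ 16 (mod 1363)
5^512 ≡ 16^2 = 256 ≡ 256 (mod 1363)
681 = 512 + 128 + 32 + 8 + 1 in binary powers of 2.
So 5^681 ≡ 256 · 286 · 712 · 807 · 5 ≡ 584 (mod 1363).
Squaring chain: 584; never reaches −1, so base 5 is a Miller–Rabin witness that 1363 is composite.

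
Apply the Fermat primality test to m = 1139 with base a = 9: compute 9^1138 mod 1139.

625

9^1 ≡ 9 (mod 1139)
9^2 ≡ 9^2 = 81 ≡ 81 (mod 1139)
9^4 ≡ 81^2 = 6561 ≡ 866 (mod 1139)
9^8 ≡ 866^2 = 749956 ≡ 494 (mod 1139)
9^16 ≡ 494^2 = 244036 ≡ 290 (mod 1139)
9^32 ≡ 290^2 = 84100 ≡ 953 (mod 1139)
9^64 ≡ 953^2 = 908209 ≡ 426 (mod 1139)
9^128 ≡ 426^2 = 181476 ≡ 375 (mod 1139)
9^256 ≡ 375^2 = 140625 ≡ 528 (mod 1139)
9^512 ≡ 528^2 = 278784 ≡ 868 (mod 1139)
9^1024 ≡ 868^2 = 753424 ≡ 545 (mod 1139)
1138 = 1024 + 64 + 32 + 16 + 2 in binary powers of 2.
So 9^1138 ≡ 545 · 426 · 953 · 290 · 81 ≡ 625 (mod 1139).
Since 625 ≠ 1, base 9 is a Fermat witness: 1139 is composite.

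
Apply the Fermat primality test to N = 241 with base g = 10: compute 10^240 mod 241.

10^1 ≡ 10 (mod 241)
10^2 ≡ 10^2 = 100 ≡ 100 (mod 241)
10^4 ≡ 100^2 = 10000 ≡ 119 (mod 241)
10^8 ≡ 119^2 = 14161 ≡ 183 (mod 241)
10^16 ≡ 183^2 = 33489 ≡ 231 (mod 241)
10^32 ≡ 231^2 = 53361 ≡ 100 (mod 241)
10^64 ≡ 100^2 = 10000 ≡ 119 (mod 241)
10^128 ≡ 119^2 = 14161 ≡ 183 (mod 241)
240 = 128 + 64 + 32 + 16 in binary powers of 2.
So 10^240 ≡ 183 · 119 · 100 · 231 ≡ 1 (mod 241).
Since the result is 1, base 10 gives no evidence that 241 is composite.

1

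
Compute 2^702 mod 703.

628

2^1 ≡ 2 (mod 703)
2^2 ≡ 2^2 = 4 ≡ 4 (mod 703)
2^4 ≡ 4^2 = 16 ≡ 16 (mod 703)
2^8 ≡ 16^2 = 256 ≡ 256 (mod 703)
2^16 ≡ 256^2 = 65536 ≡ 157 (mod 703)
2^32 ≡ 157^2 = 24649 ≡ 44 (mod 703)
2^64 ≡ 44^2 = 1936 ≡ 530 (mod 703)
2^128 ≡ 530^2 = 280900 ≡ 403 (mod 703)
2^256 ≡ 403^2 = 162409 ≡ 16 (mod 703)
2^512 ≡ 16^2 = 256 ≡ 256 (mod 703)
702 = 512 + 128 + 32 + 16 + 8 + 4 + 2 in binary powers of 2.
So 2^702 ≡ 256 · 403 · 44 · 157 · 256 · 16 · 4 ≡ 628 (mod 703).
Since 628 ≠ 1, base 2 is a Fermat witness: 703 is composite.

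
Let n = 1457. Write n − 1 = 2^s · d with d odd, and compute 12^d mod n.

756

1457 − 1 = 1456 = 2^4 · 91, so d = 91.
12^1 ≡ 12 (mod 1457)
12^2 ≡ 12^2 = 144 ≡ 144 (mod 1457)
12^4 ≡ 144^2 = 20736 ≡ 338 (mod 1457)
12^8 ≡ 338^2 = 114244 ≡ 598 (mod 1457)
12^16 ≡ 598^2 = 357604 ≡ 639 (mod 1457)
12^32 ≡ 639^2 = 408321 ≡ 361 (mod 1457)
12^64 ≡ 361^2 = 130321 ≡ 648 (mod 1457)
91 = 64 + 16 + 8 + 2 + 1 in binary powers of 2.
So 12^91 ≡ 648 · 639 · 598 · 144 · 12 ≡ 756 (mod 1457).
Squaring chain: 756 → 392 → 679 → 629; never reaches −1, so base 12 is a Miller–Rabin witness that 1457 is composite.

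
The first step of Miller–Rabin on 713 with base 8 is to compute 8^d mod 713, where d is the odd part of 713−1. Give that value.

713 − 1 = 712 = 2^3 · 89, so d = 89.
8^1 ≡ 8 (mod 713)
8^2 ≡ 8^2 = 64 ≡ 64 (mod 713)
8^4 ≡ 64^2 = 4096 ≡ 531 (mod 713)
8^8 ≡ 531^2 = 281961 ≡ 326 (mod 713)
8^16 ≡ 326^2 = 106276 ≡ 39 (mod 713)
8^32 ≡ 39^2 = 1521 ≡ 95 (mod 713)
8^64 ≡ 95^2 = 9025 ≡ 469 (mod 713)
89 = 64 + 16 + 8 + 1 in binary powers of 2.
So 8^89 ≡ 469 · 39 · 326 · 8 ≡ 376 (mod 713).
Squaring chain: 376 → 202 → 163; never reaches −1, so base 8 is a Miller–Rabin witness that 713 is composite.

376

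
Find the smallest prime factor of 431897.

431897 is odd.
Digit sum 32, not divisible by 3.
Ends in 7: not divisible by 5.
7: 431897 = 7·61699 + 4
11: 431897 = 11·39263 + 4
13: 431897 = 13·33222 + 11
17: 431897 = 17·25405 + 12
19: 431897 = 19·22731 + 8
23: 431897 = 23·18778 + 3
29: 431897 = 29·14893

29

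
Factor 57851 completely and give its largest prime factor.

83

57851 = 17 · 3403
3403 = 41 · 83
83 is prime.
So 57851 = 17 · 41 · 83; the largest prime factor is 83.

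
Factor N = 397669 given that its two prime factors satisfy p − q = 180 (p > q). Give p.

727

Since p = q + 180, we have 397669 = q(q + 180), so q² + 180q − 397669 = 0.
Discriminant: 180² + 4·397669 = 32400 + 1590676 = 1623076; √1623076 = 1274.
q = (−180 + 1274)/2 = 547, and p = q + 180 = 727.
Check: 547 · 727 = 397669.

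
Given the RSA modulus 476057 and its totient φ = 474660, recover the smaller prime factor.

φ(n) = (p−1)(q−1) = n − (p+q) + 1, so p + q = 476057 − 474660 + 1 = 1398.
p and q are the roots of t² − 1398t + 476057 = 0.
Discriminant: 1398² − 4·476057 = 1954404 − 1904228 = 50176; √50176 = 224.
q = (1398 − 224)/2 = 587, p = (1398 + 224)/2 = 811.
Check: 587 · 811 = 476057.

587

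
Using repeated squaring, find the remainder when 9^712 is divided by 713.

289

9^1 ≡ 9 (mod 713)
9^2 ≡ 9^2 = 81 ≡ 81 (mod 713)
9^4 ≡ 81^2 = 6561 ≡ 144 (mod 713)
9^8 ≡ 144^2 = 20736 ≡ 59 (mod 713)
9^16 ≡ 59^2 = 3481 ≡ 629 (mod 713)
9^32 ≡ 629^2 = 395641 ≡ 639 (mod 713)
9^64 ≡ 639^2 = 408321 ≡ 485 (mod 713)
9^128 ≡ 485^2 = 235225 ≡ 648 (mod 713)
9^256 ≡ 648^2 = 419904 ≡ 660 (mod 713)
9^512 ≡ 660^2 = 435600 ≡ 670 (mod 713)
712 = 512 + 128 + 64 + 8 in binary powers of 2.
So 9^712 ≡ 670 · 648 · 485 · 59 ≡ 289 (mod 713).
Since 289 ≠ 1, base 9 is a Fermat witness: 713 is composite.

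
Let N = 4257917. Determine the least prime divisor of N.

4257917 is odd.
Digit sum 35, not divisible by 3.
Ends in 7: not divisible by 5.
7: 4257917 = 7·608273 + 6
11: 4257917 = 11·387083 + 4
13: 4257917 = 13·327532 + 1
17: 4257917 = 17·250465 + 12
19: 4257917 = 19·224100 + 17
23: 4257917 = 23·185126 + 19
29: 4257917 = 29·146824 + 21
31: 4257917 = 31·137352 + 5
37: 4257917 = 37·115078 + 31
41: 4257917 = 41·103851 + 26
43: 4257917 = 43·99021 + 14
47: 4257917 = 47·90593 + 46
53: 4257917 = 53·80338 + 3
59: 4257917 = 59·72168 + 5
61: 4257917 = 61·69801 + 56
67: 4257917 = 67·63551

67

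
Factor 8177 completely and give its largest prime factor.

37

8177 = 13 · 629
629 = 17 · 37
37 is prime.
So 8177 = 13 · 17 · 37; the largest prime factor is 37.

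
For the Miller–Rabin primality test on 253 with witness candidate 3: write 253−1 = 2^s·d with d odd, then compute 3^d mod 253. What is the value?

253 − 1 = 252 = 2^2 · 63, so d = 63.
3^1 ≡ 3 (mod 253)
3^2 ≡ 3^2 = 9 ≡ 9 (mod 253)
3^4 ≡ 9^2 = 81 ≡ 81 (mod 253)
3^8 ≡ 81^2 = 6561 ≡ 236 (mod 253)
3^16 ≡ 236^2 = 55696 ≡ 36 (mod 253)
3^32 ≡ 36^2 = 1296 ≡ 31 (mod 253)
63 = 32 + 16 + 8 + 4 + 2 + 1 in binary powers of 2.
So 3^63 ≡ 31 · 36 · 236 · 81 · 9 · 3 ≡ 236 (mod 253).
Squaring chain: 236 → 36; never reaches −1, so base 3 is a Miller–Rabin witness that 253 is composite.

236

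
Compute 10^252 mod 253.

177

10^1 ≡ 10 (mod 253)
10^2 ≡ 10^2 = 100 ≡ 100 (mod 253)
10^4 ≡ 100^2 = 10000 ≡ 133 (mod 253)
10^8 ≡ 133^2 = 17689 ≡ 232 (mod 253)
10^16 ≡ 232^2 = 53824 ≡ 188 (mod 253)
10^32 ≡ 188^2 = 35344 ≡ 177 (mod 253)
10^64 ≡ 177^2 = 31329 ≡ 210 (mod 253)
10^128 ≡ 210^2 = 44100 ≡ 78 (mod 253)
252 = 128 + 64 + 32 + 16 + 8 + 4 in binary powers of 2.
So 10^252 ≡ 78 · 210 · 177 · 188 · 232 · 133 ≡ 177 (mod 253).
Since 177 ≠ 1, base 10 is a Fermat witness: 253 is composite.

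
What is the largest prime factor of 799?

47

799 = 17 · 47
47 is prime.
So 799 = 17 · 47; the largest prime factor is 47.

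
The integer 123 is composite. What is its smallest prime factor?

123 is odd.
Digit sum 6, divisible by 3.

3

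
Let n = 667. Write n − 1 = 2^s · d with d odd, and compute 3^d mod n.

667 − 1 = 666 = 2^1 · 333, so d = 333.
3^1 ≡ 3 (mod 667)
3^2 ≡ 3^2 = 9 ≡ 9 (mod 667)
3^4 ≡ 9^2 = 81 ≡ 81 (mod 667)
3^8 ≡ 81^2 = 6561 ≡ 558 (mod 667)
3^16 ≡ 558^2 = 311364 ≡ 542 (mod 667)
3^32 ≡ 542^2 = 293764 ≡ 284 (mod 667)
3^64 ≡ 284^2 = 80656 ≡ 616 (mod 667)
3^128 ≡ 616^2 = 379456 ≡ 600 (mod 667)
3^256 ≡ 600^2 = 360000 ≡ 487 (mod 667)
333 = 256 + 64 + 8 + 4 + 1 in binary powers of 2.
So 3^333 ≡ 487 · 616 · 558 · 81 · 3 ≡ 188 (mod 667).
Squaring chain: 188; never reaches −1, so base 3 is a Miller–Rabin witness that 667 is composite.

188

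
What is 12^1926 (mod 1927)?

12^1 ≡ 12 (mod 1927)
12^2 ≡ 12^2 = 144 ≡ 144 (mod 1927)
12^4 ≡ 144^2 = 20736 ≡ 1466 (mod 1927)
12^8 ≡ 1466^2 = 2149156 ≡ 551 (mod 1927)
12^16 ≡ 551^2 = 303601 ≡ 1062 (mod 1927)
12^32 ≡ 1062^2 = 1127844 ≡ 549 (mod 1927)
12^64 ≡ 549^2 = 301401 ≡ 789 (mod 1927)
12^128 ≡ 789^2 = 622521 ≡ 100 (mod 1927)
12^256 ≡ 100^2 = 10000 ≡ 365 (mod 1927)
12^512 ≡ 365^2 = 133225 ≡ 262 (mod 1927)
12^1024 ≡ 262^2 = 68644 ≡ 1199 (mod 1927)
1926 = 1024 + 512 + 256 + 128 + 4 + 2 in binary powers of 2.
So 12^1926 ≡ 1199 · 262 · 365 · 100 · 1466 · 144 ≡ 1840 (mod 1927).
Since 1840 ≠ 1, base 12 is a Fermat witness: 1927 is composite.

1840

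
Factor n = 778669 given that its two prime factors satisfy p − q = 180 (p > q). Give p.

977

Since p = q + 180, we have 778669 = q(q + 180), so q² + 180q − 778669 = 0.
Discriminant: 180² + 4·778669 = 32400 + 3114676 = 3147076; √3147076 = 1774.
q = (−180 + 1774)/2 = 797, and p = q + 180 = 977.
Check: 797 · 977 = 778669.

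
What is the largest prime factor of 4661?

79

4661 = 59 · 79
79 is prime.
So 4661 = 59 · 79; the largest prime factor is 79.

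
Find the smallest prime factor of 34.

2

34 is even: 2 divides it.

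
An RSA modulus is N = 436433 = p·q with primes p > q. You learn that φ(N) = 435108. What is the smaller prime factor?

607

φ(n) = (p−1)(q−1) = n − (p+q) + 1, so p + q = 436433 − 435108 + 1 = 1326.
p and q are the roots of t² − 1326t + 436433 = 0.
Discriminant: 1326² − 4·436433 = 1758276 − 1745732 = 12544; √12544 = 112.
q = (1326 − 112)/2 = 607, p = (1326 + 112)/2 = 719.
Check: 607 · 719 = 436433.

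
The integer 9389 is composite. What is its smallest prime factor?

9389 is odd.
Digit sum 29, not divisible by 3.
Ends in 9: not divisible by 5.
7: 9389 = 7·1341 + 2
11: 9389 = 11·853 + 6
13: 9389 = 13·722 + 3
17: 9389 = 17·552 + 5
19: 9389 = 19·494 + 3
23: 9389 = 23·408 + 5
29: 9389 = 29·323 + 22
31: 9389 = 31·302 + 27
37: 9389 = 37·253 + 28
41: 9389 = 41·229

41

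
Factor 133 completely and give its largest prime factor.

19

133 = 7 · 19
19 is prime.
So 133 = 7 · 19; the largest prime factor is 19.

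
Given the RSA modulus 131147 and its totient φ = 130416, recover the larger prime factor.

φ(n) = (p−1)(q−1) = n − (p+q) + 1, so p + q = 131147 − 130416 + 1 = 732.
p and q are the roots of t² − 732t + 131147 = 0.
Discriminant: 732² − 4·131147 = 535824 − 524588 = 11236; √11236 = 106.
q = (732 − 106)/2 = 313, p = (732 + 106)/2 = 419.
Check: 313 · 419 = 131147.

419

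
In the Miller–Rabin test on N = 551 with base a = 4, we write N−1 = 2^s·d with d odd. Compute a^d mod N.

245

551 − 1 = 550 = 2^1 · 275, so d = 275.
4^1 ≡ 4 (mod 551)
4^2 ≡ 4^2 = 16 ≡ 16 (mod 551)
4^4 ≡ 16^2 = 256 ≡ 256 (mod 551)
4^8 ≡ 256^2 = 65536 ≡ 518 (mod 551)
4^16 ≡ 518^2 = 268324 ≡ 538 (mod 551)
4^32 ≡ 538^2 = 289444 ≡ 169 (mod 551)
4^64 ≡ 169^2 = 28561 ≡ 460 (mod 551)
4^128 ≡ 460^2 = 211600 ≡ 16 (mod 551)
4^256 ≡ 16^2 = 256 ≡ 256 (mod 551)
275 = 256 + 16 + 2 + 1 in binary powers of 2.
So 4^275 ≡ 256 · 538 · 16 · 4 ≡ 245 (mod 551).
Squaring chain: 245; never reaches −1, so base 4 is a Miller–Rabin witness that 551 is composite.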